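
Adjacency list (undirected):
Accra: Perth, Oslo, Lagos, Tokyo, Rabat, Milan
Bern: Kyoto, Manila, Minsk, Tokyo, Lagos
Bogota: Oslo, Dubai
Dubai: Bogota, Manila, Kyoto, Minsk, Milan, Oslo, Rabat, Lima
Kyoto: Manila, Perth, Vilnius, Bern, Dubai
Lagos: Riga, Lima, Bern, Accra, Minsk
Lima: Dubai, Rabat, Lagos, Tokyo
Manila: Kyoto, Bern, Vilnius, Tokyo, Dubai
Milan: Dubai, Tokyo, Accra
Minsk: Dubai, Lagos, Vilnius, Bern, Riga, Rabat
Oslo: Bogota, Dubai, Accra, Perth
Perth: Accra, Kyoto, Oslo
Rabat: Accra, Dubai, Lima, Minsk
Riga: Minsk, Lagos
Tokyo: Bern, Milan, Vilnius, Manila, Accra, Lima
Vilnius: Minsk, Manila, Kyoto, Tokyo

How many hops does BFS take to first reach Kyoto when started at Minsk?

Level 0: Minsk
Level 1: Bern, Dubai, Lagos, Rabat, Riga, Vilnius
Level 2: Accra, Bogota, Kyoto, Lima, Manila, Milan, Oslo, Tokyo
Level 3: Perth
Kyoto first appears at level 2.

2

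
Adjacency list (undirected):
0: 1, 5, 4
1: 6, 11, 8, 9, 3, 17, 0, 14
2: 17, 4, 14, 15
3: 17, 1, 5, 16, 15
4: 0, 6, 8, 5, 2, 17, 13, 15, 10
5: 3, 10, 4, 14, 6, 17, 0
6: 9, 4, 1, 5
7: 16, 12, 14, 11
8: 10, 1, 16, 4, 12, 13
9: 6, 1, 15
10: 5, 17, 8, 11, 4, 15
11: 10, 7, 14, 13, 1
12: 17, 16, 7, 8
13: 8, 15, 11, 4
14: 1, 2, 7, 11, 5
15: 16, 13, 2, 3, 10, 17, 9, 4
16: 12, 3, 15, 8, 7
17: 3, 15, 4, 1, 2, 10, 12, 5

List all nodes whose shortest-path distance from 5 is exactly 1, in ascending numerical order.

0, 3, 4, 6, 10, 14, 17

Level 0: 5
Level 1: 0, 3, 4, 6, 10, 14, 17
Level 2: 1, 2, 7, 8, 9, 11, 12, 13, 15, 16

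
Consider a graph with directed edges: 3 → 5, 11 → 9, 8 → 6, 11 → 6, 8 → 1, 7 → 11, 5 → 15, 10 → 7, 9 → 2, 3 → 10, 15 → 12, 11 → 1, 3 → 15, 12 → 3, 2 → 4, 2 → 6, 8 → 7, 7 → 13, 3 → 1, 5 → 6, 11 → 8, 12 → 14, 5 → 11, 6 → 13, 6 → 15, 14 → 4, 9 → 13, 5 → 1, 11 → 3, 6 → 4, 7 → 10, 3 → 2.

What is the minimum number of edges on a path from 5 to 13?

2

Level 0: 5
Level 1: 1, 6, 11, 15
Level 2: 3, 4, 8, 9, 12, 13
Level 3: 2, 7, 10, 14
13 first appears at level 2.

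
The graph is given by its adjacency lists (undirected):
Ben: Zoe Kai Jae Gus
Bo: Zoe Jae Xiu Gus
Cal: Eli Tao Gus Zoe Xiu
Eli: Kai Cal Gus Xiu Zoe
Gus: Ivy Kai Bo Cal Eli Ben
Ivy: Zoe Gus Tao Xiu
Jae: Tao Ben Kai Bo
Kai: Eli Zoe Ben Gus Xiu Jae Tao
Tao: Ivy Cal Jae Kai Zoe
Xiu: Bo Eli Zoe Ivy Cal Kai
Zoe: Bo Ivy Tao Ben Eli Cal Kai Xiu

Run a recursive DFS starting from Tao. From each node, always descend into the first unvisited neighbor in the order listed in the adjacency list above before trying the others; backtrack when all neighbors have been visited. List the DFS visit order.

Visit Tao
Tao → Ivy
Ivy → Zoe
Zoe → Bo
Bo → Jae
Jae → Ben
Ben → Kai
Kai → Eli
Eli → Cal
Cal → Gus
Cal → Xiu

Tao, Ivy, Zoe, Bo, Jae, Ben, Kai, Eli, Cal, Gus, Xiu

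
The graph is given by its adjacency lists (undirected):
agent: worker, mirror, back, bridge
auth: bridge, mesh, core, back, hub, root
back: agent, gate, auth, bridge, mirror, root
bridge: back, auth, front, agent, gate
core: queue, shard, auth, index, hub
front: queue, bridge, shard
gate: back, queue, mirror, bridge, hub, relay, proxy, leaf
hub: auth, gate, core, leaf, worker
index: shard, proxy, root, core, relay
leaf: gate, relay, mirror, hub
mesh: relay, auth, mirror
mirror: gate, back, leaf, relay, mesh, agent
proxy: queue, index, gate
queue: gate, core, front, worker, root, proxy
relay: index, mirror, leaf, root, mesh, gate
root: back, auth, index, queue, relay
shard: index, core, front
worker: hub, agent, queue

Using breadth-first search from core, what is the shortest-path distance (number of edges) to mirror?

Level 0: core
Level 1: auth, hub, index, queue, shard
Level 2: back, bridge, front, gate, leaf, mesh, proxy, relay, root, worker
Level 3: agent, mirror
mirror first appears at level 3.

3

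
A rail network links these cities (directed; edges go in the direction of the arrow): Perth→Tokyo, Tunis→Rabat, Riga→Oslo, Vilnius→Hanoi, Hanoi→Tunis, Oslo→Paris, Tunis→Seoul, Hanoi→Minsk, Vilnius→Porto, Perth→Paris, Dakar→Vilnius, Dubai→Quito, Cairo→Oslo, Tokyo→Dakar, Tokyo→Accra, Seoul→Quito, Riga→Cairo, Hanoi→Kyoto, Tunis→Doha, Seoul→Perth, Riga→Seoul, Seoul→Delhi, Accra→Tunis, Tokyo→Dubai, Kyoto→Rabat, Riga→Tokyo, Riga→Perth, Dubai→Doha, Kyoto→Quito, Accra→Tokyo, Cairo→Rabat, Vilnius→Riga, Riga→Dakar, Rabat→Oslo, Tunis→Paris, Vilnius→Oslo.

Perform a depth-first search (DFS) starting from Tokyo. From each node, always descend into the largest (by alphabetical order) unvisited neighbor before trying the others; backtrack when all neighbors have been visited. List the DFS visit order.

Visit Tokyo
Tokyo → Dubai
Dubai → Quito
Dubai → Doha
Tokyo → Dakar
Dakar → Vilnius
Vilnius → Riga
Riga → Seoul
Seoul → Perth
Perth → Paris
Seoul → Delhi
Riga → Oslo
Riga → Cairo
Cairo → Rabat
Vilnius → Porto
Vilnius → Hanoi
Hanoi → Tunis
Hanoi → Minsk
Hanoi → Kyoto
Tokyo → Accra

Tokyo, Dubai, Quito, Doha, Dakar, Vilnius, Riga, Seoul, Perth, Paris, Delhi, Oslo, Cairo, Rabat, Porto, Hanoi, Tunis, Minsk, Kyoto, Accra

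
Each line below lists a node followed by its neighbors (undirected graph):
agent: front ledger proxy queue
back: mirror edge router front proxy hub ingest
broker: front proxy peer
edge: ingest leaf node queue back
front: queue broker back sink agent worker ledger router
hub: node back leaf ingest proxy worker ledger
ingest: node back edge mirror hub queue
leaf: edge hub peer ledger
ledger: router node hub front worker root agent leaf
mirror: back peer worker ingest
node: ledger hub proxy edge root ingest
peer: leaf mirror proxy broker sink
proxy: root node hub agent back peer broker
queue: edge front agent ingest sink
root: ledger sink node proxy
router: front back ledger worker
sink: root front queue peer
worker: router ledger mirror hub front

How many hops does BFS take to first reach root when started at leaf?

Level 0: leaf
Level 1: edge, hub, ledger, peer
Level 2: agent, back, broker, front, ingest, mirror, node, proxy, queue, root, router, sink, worker
root first appears at level 2.

2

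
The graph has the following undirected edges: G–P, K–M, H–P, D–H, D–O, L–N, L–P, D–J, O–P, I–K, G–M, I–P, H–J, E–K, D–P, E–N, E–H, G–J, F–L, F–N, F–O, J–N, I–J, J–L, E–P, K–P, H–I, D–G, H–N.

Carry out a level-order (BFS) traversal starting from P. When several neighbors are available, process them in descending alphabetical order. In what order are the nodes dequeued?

P → O → L → K → I → H → G → E → D → F → N → J → M

Visit P; enqueue O, L, K, I, H, G, E, D → queue [O, L, K, I, H, G, E, D]
Visit O; enqueue F → queue [L, K, I, H, G, E, D, F]
Visit L; enqueue N, J → queue [K, I, H, G, E, D, F, N, J]
Visit K; enqueue M → queue [I, H, G, E, D, F, N, J, M]
Visit I → queue [H, G, E, D, F, N, J, M]
Visit H → queue [G, E, D, F, N, J, M]
Visit G → queue [E, D, F, N, J, M]
Visit E → queue [D, F, N, J, M]
Visit D → queue [F, N, J, M]
Visit F → queue [N, J, M]
Visit N → queue [J, M]
Visit J → queue [M]
Visit M → queue []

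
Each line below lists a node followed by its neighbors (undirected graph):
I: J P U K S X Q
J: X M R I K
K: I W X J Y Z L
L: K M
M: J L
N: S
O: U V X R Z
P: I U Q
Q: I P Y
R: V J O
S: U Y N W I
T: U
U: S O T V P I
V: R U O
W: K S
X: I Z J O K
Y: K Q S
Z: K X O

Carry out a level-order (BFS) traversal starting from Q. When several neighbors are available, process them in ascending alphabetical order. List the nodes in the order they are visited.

Q -> I -> P -> Y -> J -> K -> S -> U -> X -> M -> R -> L -> W -> Z -> N -> O -> T -> V

Visit Q; enqueue I, P, Y → queue [I, P, Y]
Visit I; enqueue J, K, S, U, X → queue [P, Y, J, K, S, U, X]
Visit P → queue [Y, J, K, S, U, X]
Visit Y → queue [J, K, S, U, X]
Visit J; enqueue M, R → queue [K, S, U, X, M, R]
Visit K; enqueue L, W, Z → queue [S, U, X, M, R, L, W, Z]
Visit S; enqueue N → queue [U, X, M, R, L, W, Z, N]
Visit U; enqueue O, T, V → queue [X, M, R, L, W, Z, N, O, T, V]
Visit X → queue [M, R, L, W, Z, N, O, T, V]
Visit M → queue [R, L, W, Z, N, O, T, V]
Visit R → queue [L, W, Z, N, O, T, V]
Visit L → queue [W, Z, N, O, T, V]
Visit W → queue [Z, N, O, T, V]
Visit Z → queue [N, O, T, V]
Visit N → queue [O, T, V]
Visit O → queue [T, V]
Visit T → queue [V]
Visit V → queue []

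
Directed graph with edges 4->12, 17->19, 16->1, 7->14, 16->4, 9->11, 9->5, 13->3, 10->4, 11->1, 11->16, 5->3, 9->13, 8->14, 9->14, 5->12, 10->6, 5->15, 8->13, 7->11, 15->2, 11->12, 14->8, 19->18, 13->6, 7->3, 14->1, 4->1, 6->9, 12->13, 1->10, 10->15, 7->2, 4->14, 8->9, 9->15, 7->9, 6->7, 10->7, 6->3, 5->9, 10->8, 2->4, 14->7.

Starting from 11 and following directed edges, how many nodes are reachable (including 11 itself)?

BFS from 11 visits: 11, 1, 12, 16, 10, 13, 4, 6, 7, 8, 15, 3, 14, 9, 2, 5
Reachable nodes: 16 of 19 total.

16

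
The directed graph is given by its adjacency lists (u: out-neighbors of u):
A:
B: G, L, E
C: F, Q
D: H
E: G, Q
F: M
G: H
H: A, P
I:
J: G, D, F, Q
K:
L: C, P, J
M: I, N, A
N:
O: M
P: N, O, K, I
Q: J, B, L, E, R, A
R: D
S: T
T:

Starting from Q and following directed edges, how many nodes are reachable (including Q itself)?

BFS from Q visits: Q, R, L, J, E, B, A, D, P, C, G, F, H, O, N, K, I, M
Reachable nodes: 18 of 20 total.

18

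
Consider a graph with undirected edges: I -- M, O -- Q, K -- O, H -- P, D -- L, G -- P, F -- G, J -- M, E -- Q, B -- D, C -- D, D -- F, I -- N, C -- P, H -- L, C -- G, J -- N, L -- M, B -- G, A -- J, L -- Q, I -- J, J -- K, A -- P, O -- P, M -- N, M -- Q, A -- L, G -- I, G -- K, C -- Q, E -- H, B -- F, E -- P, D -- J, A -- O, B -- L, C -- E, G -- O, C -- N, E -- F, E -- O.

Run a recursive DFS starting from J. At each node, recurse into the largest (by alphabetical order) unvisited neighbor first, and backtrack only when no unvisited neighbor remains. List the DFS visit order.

J, N, M, Q, O, P, H, L, D, F, G, K, I, C, E, B, A

Visit J
J → N
N → M
M → Q
Q → O
O → P
P → H
H → L
L → D
D → F
F → G
G → K
G → I
G → C
C → E
G → B
L → A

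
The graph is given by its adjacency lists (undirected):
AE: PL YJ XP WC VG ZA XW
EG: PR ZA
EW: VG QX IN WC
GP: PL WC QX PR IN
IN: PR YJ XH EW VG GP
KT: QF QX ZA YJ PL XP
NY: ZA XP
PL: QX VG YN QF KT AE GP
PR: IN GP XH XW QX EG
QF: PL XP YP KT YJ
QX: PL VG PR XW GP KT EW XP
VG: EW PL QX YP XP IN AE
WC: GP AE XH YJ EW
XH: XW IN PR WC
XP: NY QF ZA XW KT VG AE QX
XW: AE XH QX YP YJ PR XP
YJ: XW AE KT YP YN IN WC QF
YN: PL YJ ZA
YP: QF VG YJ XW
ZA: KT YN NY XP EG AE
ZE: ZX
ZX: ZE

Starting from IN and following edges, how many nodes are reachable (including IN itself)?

20

BFS from IN visits: IN, EW, GP, PR, VG, XH, YJ, QX, WC, PL, EG, XW, AE, XP, YP, KT, QF, YN, ZA, NY
Reachable nodes: 20 of 22 total.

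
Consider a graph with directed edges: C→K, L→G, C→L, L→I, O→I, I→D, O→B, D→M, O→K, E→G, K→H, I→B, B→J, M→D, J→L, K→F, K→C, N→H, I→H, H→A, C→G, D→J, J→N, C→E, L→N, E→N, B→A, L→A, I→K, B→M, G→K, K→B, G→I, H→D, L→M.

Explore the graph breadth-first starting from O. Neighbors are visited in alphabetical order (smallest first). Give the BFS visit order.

O → B → I → K → A → J → M → D → H → C → F → L → N → E → G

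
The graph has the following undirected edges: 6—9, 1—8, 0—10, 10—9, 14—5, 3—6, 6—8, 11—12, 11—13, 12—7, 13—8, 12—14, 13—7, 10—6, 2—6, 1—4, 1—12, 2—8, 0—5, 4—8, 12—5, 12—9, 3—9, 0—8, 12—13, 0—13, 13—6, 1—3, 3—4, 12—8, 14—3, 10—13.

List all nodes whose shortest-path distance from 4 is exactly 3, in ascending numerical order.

Level 0: 4
Level 1: 1, 3, 8
Level 2: 0, 2, 6, 9, 12, 13, 14
Level 3: 5, 7, 10, 11

5, 7, 10, 11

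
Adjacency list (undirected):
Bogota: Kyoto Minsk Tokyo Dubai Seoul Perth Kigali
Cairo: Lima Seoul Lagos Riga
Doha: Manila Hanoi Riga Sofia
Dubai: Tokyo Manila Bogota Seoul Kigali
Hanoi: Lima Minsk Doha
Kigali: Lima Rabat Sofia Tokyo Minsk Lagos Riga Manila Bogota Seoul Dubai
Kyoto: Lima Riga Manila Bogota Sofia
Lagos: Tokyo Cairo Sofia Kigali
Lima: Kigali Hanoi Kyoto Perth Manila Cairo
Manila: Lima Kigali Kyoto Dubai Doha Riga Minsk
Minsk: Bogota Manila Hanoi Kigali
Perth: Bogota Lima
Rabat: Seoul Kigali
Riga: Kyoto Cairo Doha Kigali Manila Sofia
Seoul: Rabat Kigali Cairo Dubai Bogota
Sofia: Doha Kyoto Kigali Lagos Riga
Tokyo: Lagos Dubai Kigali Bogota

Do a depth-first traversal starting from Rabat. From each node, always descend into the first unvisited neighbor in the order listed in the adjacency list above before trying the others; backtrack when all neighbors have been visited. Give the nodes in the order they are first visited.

Visit Rabat
Rabat → Seoul
Seoul → Kigali
Kigali → Lima
Lima → Hanoi
Hanoi → Minsk
Minsk → Bogota
Bogota → Kyoto
Kyoto → Riga
Riga → Cairo
Cairo → Lagos
Lagos → Tokyo
Tokyo → Dubai
Dubai → Manila
Manila → Doha
Doha → Sofia
Bogota → Perth

Rabat Seoul Kigali Lima Hanoi Minsk Bogota Kyoto Riga Cairo Lagos Tokyo Dubai Manila Doha Sofia Perth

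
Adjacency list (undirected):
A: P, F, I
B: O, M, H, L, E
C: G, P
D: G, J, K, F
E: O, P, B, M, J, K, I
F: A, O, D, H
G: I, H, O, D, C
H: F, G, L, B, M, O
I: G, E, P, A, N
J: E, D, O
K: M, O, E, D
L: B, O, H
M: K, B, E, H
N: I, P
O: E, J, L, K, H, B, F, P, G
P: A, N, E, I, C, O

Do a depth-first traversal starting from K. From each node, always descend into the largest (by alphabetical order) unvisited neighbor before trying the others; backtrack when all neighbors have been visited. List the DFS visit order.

K O P N I G H M E J D F A B L C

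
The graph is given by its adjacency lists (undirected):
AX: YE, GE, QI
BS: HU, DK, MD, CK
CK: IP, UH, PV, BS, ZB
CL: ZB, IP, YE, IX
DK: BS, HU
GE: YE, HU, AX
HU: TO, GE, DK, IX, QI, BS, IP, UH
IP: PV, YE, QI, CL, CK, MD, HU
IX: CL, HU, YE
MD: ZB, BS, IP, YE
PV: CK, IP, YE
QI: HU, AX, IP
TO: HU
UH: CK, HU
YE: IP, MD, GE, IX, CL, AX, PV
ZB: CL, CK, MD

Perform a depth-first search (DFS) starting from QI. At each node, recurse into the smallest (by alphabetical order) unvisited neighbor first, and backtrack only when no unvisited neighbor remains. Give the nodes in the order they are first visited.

QI → AX → GE → HU → BS → CK → IP → CL → IX → YE → MD → ZB → PV → UH → DK → TO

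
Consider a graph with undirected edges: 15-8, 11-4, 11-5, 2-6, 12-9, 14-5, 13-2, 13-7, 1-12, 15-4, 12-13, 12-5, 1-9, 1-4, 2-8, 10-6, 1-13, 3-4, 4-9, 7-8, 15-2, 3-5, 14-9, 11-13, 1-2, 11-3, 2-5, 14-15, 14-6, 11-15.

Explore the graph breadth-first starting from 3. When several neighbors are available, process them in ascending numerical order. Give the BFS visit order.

3 → 4 → 5 → 11 → 1 → 9 → 15 → 2 → 12 → 14 → 13 → 8 → 6 → 7 → 10

Visit 3; enqueue 4, 5, 11 → queue [4, 5, 11]
Visit 4; enqueue 1, 9, 15 → queue [5, 11, 1, 9, 15]
Visit 5; enqueue 2, 12, 14 → queue [11, 1, 9, 15, 2, 12, 14]
Visit 11; enqueue 13 → queue [1, 9, 15, 2, 12, 14, 13]
Visit 1 → queue [9, 15, 2, 12, 14, 13]
Visit 9 → queue [15, 2, 12, 14, 13]
Visit 15; enqueue 8 → queue [2, 12, 14, 13, 8]
Visit 2; enqueue 6 → queue [12, 14, 13, 8, 6]
Visit 12 → queue [14, 13, 8, 6]
Visit 14 → queue [13, 8, 6]
Visit 13; enqueue 7 → queue [8, 6, 7]
Visit 8 → queue [6, 7]
Visit 6; enqueue 10 → queue [7, 10]
Visit 7 → queue [10]
Visit 10 → queue []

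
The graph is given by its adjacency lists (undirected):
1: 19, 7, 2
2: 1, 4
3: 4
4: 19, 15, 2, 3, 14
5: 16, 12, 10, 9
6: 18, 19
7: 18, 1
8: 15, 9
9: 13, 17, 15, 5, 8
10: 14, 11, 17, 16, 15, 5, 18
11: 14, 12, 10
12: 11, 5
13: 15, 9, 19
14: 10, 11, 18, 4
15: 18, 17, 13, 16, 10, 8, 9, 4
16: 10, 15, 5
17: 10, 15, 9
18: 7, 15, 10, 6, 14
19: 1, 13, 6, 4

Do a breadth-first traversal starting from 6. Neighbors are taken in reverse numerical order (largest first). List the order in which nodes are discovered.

6 19 18 13 4 1 15 14 10 7 9 3 2 17 16 8 11 5 12

Visit 6; enqueue 19, 18 → queue [19, 18]
Visit 19; enqueue 13, 4, 1 → queue [18, 13, 4, 1]
Visit 18; enqueue 15, 14, 10, 7 → queue [13, 4, 1, 15, 14, 10, 7]
Visit 13; enqueue 9 → queue [4, 1, 15, 14, 10, 7, 9]
Visit 4; enqueue 3, 2 → queue [1, 15, 14, 10, 7, 9, 3, 2]
Visit 1 → queue [15, 14, 10, 7, 9, 3, 2]
Visit 15; enqueue 17, 16, 8 → queue [14, 10, 7, 9, 3, 2, 17, 16, 8]
Visit 14; enqueue 11 → queue [10, 7, 9, 3, 2, 17, 16, 8, 11]
Visit 10; enqueue 5 → queue [7, 9, 3, 2, 17, 16, 8, 11, 5]
Visit 7 → queue [9, 3, 2, 17, 16, 8, 11, 5]
Visit 9 → queue [3, 2, 17, 16, 8, 11, 5]
Visit 3 → queue [2, 17, 16, 8, 11, 5]
Visit 2 → queue [17, 16, 8, 11, 5]
Visit 17 → queue [16, 8, 11, 5]
Visit 16 → queue [8, 11, 5]
Visit 8 → queue [11, 5]
Visit 11; enqueue 12 → queue [5, 12]
Visit 5 → queue [12]
Visit 12 → queue []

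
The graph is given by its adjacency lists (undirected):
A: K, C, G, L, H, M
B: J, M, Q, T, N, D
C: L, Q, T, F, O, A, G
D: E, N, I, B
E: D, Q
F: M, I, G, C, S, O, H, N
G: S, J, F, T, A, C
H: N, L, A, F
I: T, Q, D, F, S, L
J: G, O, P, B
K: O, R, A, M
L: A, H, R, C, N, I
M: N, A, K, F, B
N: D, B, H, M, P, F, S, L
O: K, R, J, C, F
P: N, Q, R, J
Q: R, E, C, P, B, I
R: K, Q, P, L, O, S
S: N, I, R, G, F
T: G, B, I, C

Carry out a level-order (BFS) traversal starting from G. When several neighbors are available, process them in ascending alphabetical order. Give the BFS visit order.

Visit G; enqueue A, C, F, J, S, T → queue [A, C, F, J, S, T]
Visit A; enqueue H, K, L, M → queue [C, F, J, S, T, H, K, L, M]
Visit C; enqueue O, Q → queue [F, J, S, T, H, K, L, M, O, Q]
Visit F; enqueue I, N → queue [J, S, T, H, K, L, M, O, Q, I, N]
Visit J; enqueue B, P → queue [S, T, H, K, L, M, O, Q, I, N, B, P]
Visit S; enqueue R → queue [T, H, K, L, M, O, Q, I, N, B, P, R]
Visit T → queue [H, K, L, M, O, Q, I, N, B, P, R]
Visit H → queue [K, L, M, O, Q, I, N, B, P, R]
Visit K → queue [L, M, O, Q, I, N, B, P, R]
Visit L → queue [M, O, Q, I, N, B, P, R]
Visit M → queue [O, Q, I, N, B, P, R]
Visit O → queue [Q, I, N, B, P, R]
Visit Q; enqueue E → queue [I, N, B, P, R, E]
Visit I; enqueue D → queue [N, B, P, R, E, D]
Visit N → queue [B, P, R, E, D]
Visit B → queue [P, R, E, D]
Visit P → queue [R, E, D]
Visit R → queue [E, D]
Visit E → queue [D]
Visit D → queue []

G → A → C → F → J → S → T → H → K → L → M → O → Q → I → N → B → P → R → E → D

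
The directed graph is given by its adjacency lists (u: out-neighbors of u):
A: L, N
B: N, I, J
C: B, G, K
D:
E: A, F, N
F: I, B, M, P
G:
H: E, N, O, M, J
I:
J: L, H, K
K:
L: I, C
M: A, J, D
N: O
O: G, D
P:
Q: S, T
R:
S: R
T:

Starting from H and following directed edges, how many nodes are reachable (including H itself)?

16

BFS from H visits: H, E, N, O, M, J, A, F, G, D, L, K, I, B, P, C
Reachable nodes: 16 of 20 total.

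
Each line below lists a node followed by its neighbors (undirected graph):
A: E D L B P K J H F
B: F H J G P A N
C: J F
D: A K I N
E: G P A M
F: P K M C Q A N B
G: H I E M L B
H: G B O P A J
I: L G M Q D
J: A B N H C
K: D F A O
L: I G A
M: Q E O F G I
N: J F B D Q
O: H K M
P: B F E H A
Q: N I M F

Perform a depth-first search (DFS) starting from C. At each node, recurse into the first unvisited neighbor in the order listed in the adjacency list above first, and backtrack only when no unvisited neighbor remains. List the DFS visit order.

C J A E G H B F P K D I L M Q N O

Visit C
C → J
J → A
A → E
E → G
G → H
H → B
B → F
F → P
F → K
K → D
D → I
I → L
I → M
M → Q
Q → N
M → O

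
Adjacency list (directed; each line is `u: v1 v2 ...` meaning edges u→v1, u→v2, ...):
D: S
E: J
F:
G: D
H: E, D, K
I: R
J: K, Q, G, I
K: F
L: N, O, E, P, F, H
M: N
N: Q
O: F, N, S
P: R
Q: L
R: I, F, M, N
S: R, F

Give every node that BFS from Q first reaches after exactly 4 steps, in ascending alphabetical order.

Level 0: Q
Level 1: L
Level 2: E, F, H, N, O, P
Level 3: D, J, K, R, S
Level 4: G, I, M

G, I, M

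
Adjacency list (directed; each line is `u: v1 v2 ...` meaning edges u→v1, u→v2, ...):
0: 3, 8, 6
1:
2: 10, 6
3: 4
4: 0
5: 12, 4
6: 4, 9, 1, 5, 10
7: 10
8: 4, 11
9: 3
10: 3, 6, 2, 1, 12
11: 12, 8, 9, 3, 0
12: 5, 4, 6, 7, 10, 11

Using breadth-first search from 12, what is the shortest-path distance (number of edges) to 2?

2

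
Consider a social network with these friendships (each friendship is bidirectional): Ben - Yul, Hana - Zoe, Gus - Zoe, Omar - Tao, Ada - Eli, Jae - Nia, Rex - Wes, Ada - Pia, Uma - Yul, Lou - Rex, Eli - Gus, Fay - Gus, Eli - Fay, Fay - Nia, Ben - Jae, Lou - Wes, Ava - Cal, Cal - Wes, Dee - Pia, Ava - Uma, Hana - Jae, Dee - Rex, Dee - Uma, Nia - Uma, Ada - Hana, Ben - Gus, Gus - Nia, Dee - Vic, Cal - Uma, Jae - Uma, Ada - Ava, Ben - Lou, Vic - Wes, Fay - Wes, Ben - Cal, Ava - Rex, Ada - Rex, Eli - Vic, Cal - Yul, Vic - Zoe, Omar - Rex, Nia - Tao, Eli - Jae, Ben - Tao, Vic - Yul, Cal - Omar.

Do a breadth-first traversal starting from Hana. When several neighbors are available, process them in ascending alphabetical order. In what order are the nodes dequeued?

Hana → Ada → Jae → Zoe → Ava → Eli → Pia → Rex → Ben → Nia → Uma → Gus → Vic → Cal → Fay → Dee → Lou → Omar → Wes → Tao → Yul

Visit Hana; enqueue Ada, Jae, Zoe → queue [Ada, Jae, Zoe]
Visit Ada; enqueue Ava, Eli, Pia, Rex → queue [Jae, Zoe, Ava, Eli, Pia, Rex]
Visit Jae; enqueue Ben, Nia, Uma → queue [Zoe, Ava, Eli, Pia, Rex, Ben, Nia, Uma]
Visit Zoe; enqueue Gus, Vic → queue [Ava, Eli, Pia, Rex, Ben, Nia, Uma, Gus, Vic]
Visit Ava; enqueue Cal → queue [Eli, Pia, Rex, Ben, Nia, Uma, Gus, Vic, Cal]
Visit Eli; enqueue Fay → queue [Pia, Rex, Ben, Nia, Uma, Gus, Vic, Cal, Fay]
Visit Pia; enqueue Dee → queue [Rex, Ben, Nia, Uma, Gus, Vic, Cal, Fay, Dee]
Visit Rex; enqueue Lou, Omar, Wes → queue [Ben, Nia, Uma, Gus, Vic, Cal, Fay, Dee, Lou, Omar, Wes]
Visit Ben; enqueue Tao, Yul → queue [Nia, Uma, Gus, Vic, Cal, Fay, Dee, Lou, Omar, Wes, Tao, Yul]
Visit Nia → queue [Uma, Gus, Vic, Cal, Fay, Dee, Lou, Omar, Wes, Tao, Yul]
Visit Uma → queue [Gus, Vic, Cal, Fay, Dee, Lou, Omar, Wes, Tao, Yul]
Visit Gus → queue [Vic, Cal, Fay, Dee, Lou, Omar, Wes, Tao, Yul]
Visit Vic → queue [Cal, Fay, Dee, Lou, Omar, Wes, Tao, Yul]
Visit Cal → queue [Fay, Dee, Lou, Omar, Wes, Tao, Yul]
Visit Fay → queue [Dee, Lou, Omar, Wes, Tao, Yul]
Visit Dee → queue [Lou, Omar, Wes, Tao, Yul]
Visit Lou → queue [Omar, Wes, Tao, Yul]
Visit Omar → queue [Wes, Tao, Yul]
Visit Wes → queue [Tao, Yul]
Visit Tao → queue [Yul]
Visit Yul → queue []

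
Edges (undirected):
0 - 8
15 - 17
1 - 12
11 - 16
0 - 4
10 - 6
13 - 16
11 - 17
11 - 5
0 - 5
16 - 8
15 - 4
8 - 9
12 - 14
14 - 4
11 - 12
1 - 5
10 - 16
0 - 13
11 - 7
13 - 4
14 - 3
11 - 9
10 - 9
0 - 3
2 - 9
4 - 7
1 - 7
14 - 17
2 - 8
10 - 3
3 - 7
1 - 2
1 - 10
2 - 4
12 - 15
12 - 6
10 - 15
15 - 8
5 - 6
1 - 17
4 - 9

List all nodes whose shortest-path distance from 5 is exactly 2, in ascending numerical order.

2, 3, 4, 7, 8, 9, 10, 12, 13, 16, 17

Level 0: 5
Level 1: 0, 1, 6, 11
Level 2: 2, 3, 4, 7, 8, 9, 10, 12, 13, 16, 17
Level 3: 14, 15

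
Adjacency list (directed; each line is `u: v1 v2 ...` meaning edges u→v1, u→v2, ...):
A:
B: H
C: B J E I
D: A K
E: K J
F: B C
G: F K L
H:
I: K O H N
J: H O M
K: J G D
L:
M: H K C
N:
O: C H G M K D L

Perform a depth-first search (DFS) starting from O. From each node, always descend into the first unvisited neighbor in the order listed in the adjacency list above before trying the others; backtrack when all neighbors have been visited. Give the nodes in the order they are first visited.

O, C, B, H, J, M, K, G, F, L, D, A, E, I, N

Visit O
O → C
C → B
B → H
C → J
J → M
M → K
K → G
G → F
G → L
K → D
D → A
C → E
C → I
I → N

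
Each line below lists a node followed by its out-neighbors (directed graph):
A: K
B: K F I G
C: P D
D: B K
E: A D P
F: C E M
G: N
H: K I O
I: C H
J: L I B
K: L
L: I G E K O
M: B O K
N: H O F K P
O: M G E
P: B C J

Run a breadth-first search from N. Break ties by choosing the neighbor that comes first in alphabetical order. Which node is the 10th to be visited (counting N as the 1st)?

Visit N; enqueue F, H, K, O, P → queue [F, H, K, O, P]
Visit F; enqueue C, E, M → queue [H, K, O, P, C, E, M]
Visit H; enqueue I → queue [K, O, P, C, E, M, I]
Visit K; enqueue L → queue [O, P, C, E, M, I, L]
Visit O; enqueue G → queue [P, C, E, M, I, L, G]
Visit P; enqueue B, J → queue [C, E, M, I, L, G, B, J]
Visit C; enqueue D → queue [E, M, I, L, G, B, J, D]
Visit E; enqueue A → queue [M, I, L, G, B, J, D, A]
Visit M → queue [I, L, G, B, J, D, A]
Visit I → queue [L, G, B, J, D, A]
Visit L → queue [G, B, J, D, A]
Visit G → queue [B, J, D, A]
Visit B → queue [J, D, A]
Visit J → queue [D, A]
Visit D → queue [A]
Visit A → queue []

Visit order: N, F, H, K, O, P, C, E, M, I, L, G, B, J, D, A

I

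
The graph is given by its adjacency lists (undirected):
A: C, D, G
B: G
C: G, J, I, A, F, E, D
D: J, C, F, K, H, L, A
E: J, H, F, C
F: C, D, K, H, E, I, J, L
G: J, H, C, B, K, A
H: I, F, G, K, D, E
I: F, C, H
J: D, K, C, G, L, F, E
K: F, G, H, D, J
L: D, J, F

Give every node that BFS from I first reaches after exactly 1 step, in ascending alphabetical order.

C, F, H

Level 0: I
Level 1: C, F, H
Level 2: A, D, E, G, J, K, L
Level 3: B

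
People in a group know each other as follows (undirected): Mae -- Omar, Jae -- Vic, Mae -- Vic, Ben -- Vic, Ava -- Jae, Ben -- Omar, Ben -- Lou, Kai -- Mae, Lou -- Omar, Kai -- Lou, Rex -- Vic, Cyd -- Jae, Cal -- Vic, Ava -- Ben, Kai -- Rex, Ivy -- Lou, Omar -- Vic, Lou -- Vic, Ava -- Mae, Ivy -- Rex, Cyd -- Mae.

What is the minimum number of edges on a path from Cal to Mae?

Level 0: Cal
Level 1: Vic
Level 2: Ben, Jae, Lou, Mae, Omar, Rex
Level 3: Ava, Cyd, Ivy, Kai
Mae first appears at level 2.

2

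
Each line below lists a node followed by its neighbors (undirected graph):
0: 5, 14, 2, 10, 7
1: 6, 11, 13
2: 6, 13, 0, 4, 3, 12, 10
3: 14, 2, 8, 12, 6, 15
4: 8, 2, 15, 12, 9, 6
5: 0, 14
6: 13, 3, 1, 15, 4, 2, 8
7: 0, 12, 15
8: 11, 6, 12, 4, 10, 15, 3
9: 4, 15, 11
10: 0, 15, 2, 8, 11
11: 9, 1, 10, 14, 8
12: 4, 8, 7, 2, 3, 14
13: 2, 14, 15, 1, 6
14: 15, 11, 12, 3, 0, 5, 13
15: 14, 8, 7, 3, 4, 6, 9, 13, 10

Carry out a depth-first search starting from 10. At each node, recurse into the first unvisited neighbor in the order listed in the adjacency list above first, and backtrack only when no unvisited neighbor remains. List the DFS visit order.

10 -> 0 -> 5 -> 14 -> 15 -> 8 -> 11 -> 9 -> 4 -> 2 -> 6 -> 13 -> 1 -> 3 -> 12 -> 7

Visit 10
10 → 0
0 → 5
5 → 14
14 → 15
15 → 8
8 → 11
11 → 9
9 → 4
4 → 2
2 → 6
6 → 13
13 → 1
6 → 3
3 → 12
12 → 7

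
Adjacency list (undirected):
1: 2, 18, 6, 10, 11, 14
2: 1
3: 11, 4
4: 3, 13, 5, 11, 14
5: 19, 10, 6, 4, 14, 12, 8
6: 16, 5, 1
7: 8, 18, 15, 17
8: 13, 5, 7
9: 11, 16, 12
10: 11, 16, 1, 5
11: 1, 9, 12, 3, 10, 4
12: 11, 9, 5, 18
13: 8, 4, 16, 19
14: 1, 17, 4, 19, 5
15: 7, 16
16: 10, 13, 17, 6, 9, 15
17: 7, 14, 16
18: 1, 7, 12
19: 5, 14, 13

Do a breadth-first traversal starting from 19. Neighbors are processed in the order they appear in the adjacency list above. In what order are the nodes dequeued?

Visit 19; enqueue 5, 14, 13 → queue [5, 14, 13]
Visit 5; enqueue 10, 6, 4, 12, 8 → queue [14, 13, 10, 6, 4, 12, 8]
Visit 14; enqueue 1, 17 → queue [13, 10, 6, 4, 12, 8, 1, 17]
Visit 13; enqueue 16 → queue [10, 6, 4, 12, 8, 1, 17, 16]
Visit 10; enqueue 11 → queue [6, 4, 12, 8, 1, 17, 16, 11]
Visit 6 → queue [4, 12, 8, 1, 17, 16, 11]
Visit 4; enqueue 3 → queue [12, 8, 1, 17, 16, 11, 3]
Visit 12; enqueue 9, 18 → queue [8, 1, 17, 16, 11, 3, 9, 18]
Visit 8; enqueue 7 → queue [1, 17, 16, 11, 3, 9, 18, 7]
Visit 1; enqueue 2 → queue [17, 16, 11, 3, 9, 18, 7, 2]
Visit 17 → queue [16, 11, 3, 9, 18, 7, 2]
Visit 16; enqueue 15 → queue [11, 3, 9, 18, 7, 2, 15]
Visit 11 → queue [3, 9, 18, 7, 2, 15]
Visit 3 → queue [9, 18, 7, 2, 15]
Visit 9 → queue [18, 7, 2, 15]
Visit 18 → queue [7, 2, 15]
Visit 7 → queue [2, 15]
Visit 2 → queue [15]
Visit 15 → queue []

19, 5, 14, 13, 10, 6, 4, 12, 8, 1, 17, 16, 11, 3, 9, 18, 7, 2, 15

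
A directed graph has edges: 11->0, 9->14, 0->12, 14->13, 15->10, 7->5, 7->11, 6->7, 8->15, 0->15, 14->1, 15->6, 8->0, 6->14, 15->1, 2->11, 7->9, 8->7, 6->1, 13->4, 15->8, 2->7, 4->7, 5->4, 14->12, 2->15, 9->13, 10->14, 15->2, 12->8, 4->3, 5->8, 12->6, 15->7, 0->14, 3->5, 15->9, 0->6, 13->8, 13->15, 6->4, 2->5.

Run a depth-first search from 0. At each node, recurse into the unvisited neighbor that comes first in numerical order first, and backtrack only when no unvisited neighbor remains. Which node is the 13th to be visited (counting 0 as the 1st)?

11

Visit 0
0 → 6
6 → 1
6 → 4
4 → 3
3 → 5
5 → 8
8 → 7
7 → 9
9 → 13
13 → 15
15 → 2
2 → 11
15 → 10
10 → 14
14 → 12

Visit order: 0, 6, 1, 4, 3, 5, 8, 7, 9, 13, 15, 2, 11, 10, 14, 12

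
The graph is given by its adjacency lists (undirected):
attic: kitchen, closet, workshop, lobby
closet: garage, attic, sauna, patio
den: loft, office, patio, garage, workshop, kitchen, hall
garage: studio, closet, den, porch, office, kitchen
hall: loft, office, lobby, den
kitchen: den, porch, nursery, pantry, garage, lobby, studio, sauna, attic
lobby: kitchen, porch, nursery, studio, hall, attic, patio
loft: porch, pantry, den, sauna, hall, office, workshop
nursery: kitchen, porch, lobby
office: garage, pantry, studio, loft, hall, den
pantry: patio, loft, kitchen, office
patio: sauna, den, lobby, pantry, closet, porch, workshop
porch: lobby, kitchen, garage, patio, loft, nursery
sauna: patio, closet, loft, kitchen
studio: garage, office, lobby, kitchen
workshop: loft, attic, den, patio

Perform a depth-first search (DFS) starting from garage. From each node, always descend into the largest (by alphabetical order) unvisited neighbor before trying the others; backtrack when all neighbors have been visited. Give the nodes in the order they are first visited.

Visit garage
garage → studio
studio → office
office → pantry
pantry → patio
patio → workshop
workshop → loft
loft → sauna
sauna → kitchen
kitchen → porch
porch → nursery
nursery → lobby
lobby → hall
hall → den
lobby → attic
attic → closet

garage studio office pantry patio workshop loft sauna kitchen porch nursery lobby hall den attic closet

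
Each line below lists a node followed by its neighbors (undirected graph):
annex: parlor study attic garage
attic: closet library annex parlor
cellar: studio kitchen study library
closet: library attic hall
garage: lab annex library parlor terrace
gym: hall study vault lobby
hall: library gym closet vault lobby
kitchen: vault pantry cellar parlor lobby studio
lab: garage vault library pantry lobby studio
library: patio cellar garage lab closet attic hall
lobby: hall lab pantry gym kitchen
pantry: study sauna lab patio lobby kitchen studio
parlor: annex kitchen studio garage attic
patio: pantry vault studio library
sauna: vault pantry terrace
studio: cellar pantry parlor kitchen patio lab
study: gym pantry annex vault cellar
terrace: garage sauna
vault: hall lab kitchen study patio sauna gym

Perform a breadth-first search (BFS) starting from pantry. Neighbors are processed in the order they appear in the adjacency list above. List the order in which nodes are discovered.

pantry, study, sauna, lab, patio, lobby, kitchen, studio, gym, annex, vault, cellar, terrace, garage, library, hall, parlor, attic, closet

Visit pantry; enqueue study, sauna, lab, patio, lobby, kitchen, studio → queue [study, sauna, lab, patio, lobby, kitchen, studio]
Visit study; enqueue gym, annex, vault, cellar → queue [sauna, lab, patio, lobby, kitchen, studio, gym, annex, vault, cellar]
Visit sauna; enqueue terrace → queue [lab, patio, lobby, kitchen, studio, gym, annex, vault, cellar, terrace]
Visit lab; enqueue garage, library → queue [patio, lobby, kitchen, studio, gym, annex, vault, cellar, terrace, garage, library]
Visit patio → queue [lobby, kitchen, studio, gym, annex, vault, cellar, terrace, garage, library]
Visit lobby; enqueue hall → queue [kitchen, studio, gym, annex, vault, cellar, terrace, garage, library, hall]
Visit kitchen; enqueue parlor → queue [studio, gym, annex, vault, cellar, terrace, garage, library, hall, parlor]
Visit studio → queue [gym, annex, vault, cellar, terrace, garage, library, hall, parlor]
Visit gym → queue [annex, vault, cellar, terrace, garage, library, hall, parlor]
Visit annex; enqueue attic → queue [vault, cellar, terrace, garage, library, hall, parlor, attic]
Visit vault → queue [cellar, terrace, garage, library, hall, parlor, attic]
Visit cellar → queue [terrace, garage, library, hall, parlor, attic]
Visit terrace → queue [garage, library, hall, parlor, attic]
Visit garage → queue [library, hall, parlor, attic]
Visit library; enqueue closet → queue [hall, parlor, attic, closet]
Visit hall → queue [parlor, attic, closet]
Visit parlor → queue [attic, closet]
Visit attic → queue [closet]
Visit closet → queue []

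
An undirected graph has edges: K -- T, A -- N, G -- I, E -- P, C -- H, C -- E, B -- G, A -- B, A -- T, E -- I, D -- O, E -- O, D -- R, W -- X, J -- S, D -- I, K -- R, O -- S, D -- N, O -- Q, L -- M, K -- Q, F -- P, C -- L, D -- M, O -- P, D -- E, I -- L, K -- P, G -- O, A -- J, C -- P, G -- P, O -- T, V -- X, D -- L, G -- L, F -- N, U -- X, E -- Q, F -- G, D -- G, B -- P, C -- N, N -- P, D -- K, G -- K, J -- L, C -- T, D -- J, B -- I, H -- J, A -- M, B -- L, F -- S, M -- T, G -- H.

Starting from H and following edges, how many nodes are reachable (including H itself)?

BFS from H visits: H, C, G, J, E, L, N, P, T, B, D, F, I, K, O, A, S, Q, M, R
Reachable nodes: 20 of 24 total.

20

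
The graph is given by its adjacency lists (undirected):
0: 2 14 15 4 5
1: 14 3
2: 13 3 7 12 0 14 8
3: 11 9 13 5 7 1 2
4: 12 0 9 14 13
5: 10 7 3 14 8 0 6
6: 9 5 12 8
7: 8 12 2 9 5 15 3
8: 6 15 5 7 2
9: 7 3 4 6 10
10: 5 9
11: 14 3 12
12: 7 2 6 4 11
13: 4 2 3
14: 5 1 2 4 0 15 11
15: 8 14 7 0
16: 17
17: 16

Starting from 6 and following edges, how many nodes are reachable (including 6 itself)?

BFS from 6 visits: 6, 9, 5, 12, 8, 7, 3, 4, 10, 14, 0, 2, 11, 15, 13, 1
Reachable nodes: 16 of 18 total.

16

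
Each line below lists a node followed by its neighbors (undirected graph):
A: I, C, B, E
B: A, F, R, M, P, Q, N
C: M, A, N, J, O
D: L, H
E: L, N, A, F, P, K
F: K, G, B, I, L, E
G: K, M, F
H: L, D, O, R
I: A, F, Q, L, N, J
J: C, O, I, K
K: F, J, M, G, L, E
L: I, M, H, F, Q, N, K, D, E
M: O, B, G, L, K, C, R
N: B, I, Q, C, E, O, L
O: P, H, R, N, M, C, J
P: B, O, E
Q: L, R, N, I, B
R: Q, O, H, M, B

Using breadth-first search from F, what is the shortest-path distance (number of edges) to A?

2

Level 0: F
Level 1: B, E, G, I, K, L
Level 2: A, D, H, J, M, N, P, Q, R
Level 3: C, O
A first appears at level 2.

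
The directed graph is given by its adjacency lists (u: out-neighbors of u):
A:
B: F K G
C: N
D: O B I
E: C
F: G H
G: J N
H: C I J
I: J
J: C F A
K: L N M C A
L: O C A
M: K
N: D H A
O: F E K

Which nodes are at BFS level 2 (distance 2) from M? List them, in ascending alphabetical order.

A, C, L, N

Level 0: M
Level 1: K
Level 2: A, C, L, N
Level 3: D, H, O
Level 4: B, E, F, I, J
Level 5: G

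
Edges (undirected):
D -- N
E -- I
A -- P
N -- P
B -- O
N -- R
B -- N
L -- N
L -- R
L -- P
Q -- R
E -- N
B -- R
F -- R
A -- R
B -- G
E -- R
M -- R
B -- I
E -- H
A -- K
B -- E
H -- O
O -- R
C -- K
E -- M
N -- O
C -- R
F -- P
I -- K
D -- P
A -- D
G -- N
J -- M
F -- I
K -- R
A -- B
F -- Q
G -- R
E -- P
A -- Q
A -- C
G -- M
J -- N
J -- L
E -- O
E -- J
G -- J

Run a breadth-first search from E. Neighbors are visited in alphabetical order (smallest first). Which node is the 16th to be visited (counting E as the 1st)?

D

Visit E; enqueue B, H, I, J, M, N, O, P, R → queue [B, H, I, J, M, N, O, P, R]
Visit B; enqueue A, G → queue [H, I, J, M, N, O, P, R, A, G]
Visit H → queue [I, J, M, N, O, P, R, A, G]
Visit I; enqueue F, K → queue [J, M, N, O, P, R, A, G, F, K]
Visit J; enqueue L → queue [M, N, O, P, R, A, G, F, K, L]
Visit M → queue [N, O, P, R, A, G, F, K, L]
Visit N; enqueue D → queue [O, P, R, A, G, F, K, L, D]
Visit O → queue [P, R, A, G, F, K, L, D]
Visit P → queue [R, A, G, F, K, L, D]
Visit R; enqueue C, Q → queue [A, G, F, K, L, D, C, Q]
Visit A → queue [G, F, K, L, D, C, Q]
Visit G → queue [F, K, L, D, C, Q]
Visit F → queue [K, L, D, C, Q]
Visit K → queue [L, D, C, Q]
Visit L → queue [D, C, Q]
Visit D → queue [C, Q]
Visit C → queue [Q]
Visit Q → queue []

Visit order: E, B, H, I, J, M, N, O, P, R, A, G, F, K, L, D, C, Q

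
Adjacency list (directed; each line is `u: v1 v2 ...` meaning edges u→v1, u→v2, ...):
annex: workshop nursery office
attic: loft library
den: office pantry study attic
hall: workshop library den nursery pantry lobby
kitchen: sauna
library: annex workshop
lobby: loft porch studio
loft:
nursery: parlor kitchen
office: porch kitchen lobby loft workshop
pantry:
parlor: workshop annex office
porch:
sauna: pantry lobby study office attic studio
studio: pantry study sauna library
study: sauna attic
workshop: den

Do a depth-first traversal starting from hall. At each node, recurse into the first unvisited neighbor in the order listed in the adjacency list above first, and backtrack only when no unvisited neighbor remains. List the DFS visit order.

hall -> workshop -> den -> office -> porch -> kitchen -> sauna -> pantry -> lobby -> loft -> studio -> study -> attic -> library -> annex -> nursery -> parlor

Visit hall
hall → workshop
workshop → den
den → office
office → porch
office → kitchen
kitchen → sauna
sauna → pantry
sauna → lobby
lobby → loft
lobby → studio
studio → study
study → attic
attic → library
library → annex
annex → nursery
nursery → parlor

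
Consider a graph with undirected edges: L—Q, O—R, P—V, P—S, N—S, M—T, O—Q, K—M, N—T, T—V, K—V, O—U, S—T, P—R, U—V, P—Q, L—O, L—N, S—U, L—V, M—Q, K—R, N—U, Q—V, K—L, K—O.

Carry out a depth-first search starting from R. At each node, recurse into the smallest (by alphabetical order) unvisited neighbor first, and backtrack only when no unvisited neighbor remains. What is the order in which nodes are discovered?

Visit R
R → K
K → L
L → N
N → S
S → P
P → Q
Q → M
M → T
T → V
V → U
U → O

R K L N S P Q M T V U O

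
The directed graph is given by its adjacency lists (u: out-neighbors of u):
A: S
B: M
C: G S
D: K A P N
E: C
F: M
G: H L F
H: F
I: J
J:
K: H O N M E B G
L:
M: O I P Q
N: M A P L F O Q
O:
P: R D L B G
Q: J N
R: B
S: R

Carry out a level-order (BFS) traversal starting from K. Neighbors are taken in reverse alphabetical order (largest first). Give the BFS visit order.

K O N M H G E B Q P L F A I C J R D S

Visit K; enqueue O, N, M, H, G, E, B → queue [O, N, M, H, G, E, B]
Visit O → queue [N, M, H, G, E, B]
Visit N; enqueue Q, P, L, F, A → queue [M, H, G, E, B, Q, P, L, F, A]
Visit M; enqueue I → queue [H, G, E, B, Q, P, L, F, A, I]
Visit H → queue [G, E, B, Q, P, L, F, A, I]
Visit G → queue [E, B, Q, P, L, F, A, I]
Visit E; enqueue C → queue [B, Q, P, L, F, A, I, C]
Visit B → queue [Q, P, L, F, A, I, C]
Visit Q; enqueue J → queue [P, L, F, A, I, C, J]
Visit P; enqueue R, D → queue [L, F, A, I, C, J, R, D]
Visit L → queue [F, A, I, C, J, R, D]
Visit F → queue [A, I, C, J, R, D]
Visit A; enqueue S → queue [I, C, J, R, D, S]
Visit I → queue [C, J, R, D, S]
Visit C → queue [J, R, D, S]
Visit J → queue [R, D, S]
Visit R → queue [D, S]
Visit D → queue [S]
Visit S → queue []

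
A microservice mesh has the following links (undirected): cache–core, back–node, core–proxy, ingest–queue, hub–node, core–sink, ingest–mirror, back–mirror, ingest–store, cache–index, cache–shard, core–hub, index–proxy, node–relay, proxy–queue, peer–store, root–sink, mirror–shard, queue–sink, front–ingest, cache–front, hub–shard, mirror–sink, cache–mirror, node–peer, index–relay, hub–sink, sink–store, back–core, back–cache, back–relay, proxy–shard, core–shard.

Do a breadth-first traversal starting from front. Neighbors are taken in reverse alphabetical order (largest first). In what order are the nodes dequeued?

front ingest cache store queue mirror shard index core back sink peer proxy hub relay node root

Visit front; enqueue ingest, cache → queue [ingest, cache]
Visit ingest; enqueue store, queue, mirror → queue [cache, store, queue, mirror]
Visit cache; enqueue shard, index, core, back → queue [store, queue, mirror, shard, index, core, back]
Visit store; enqueue sink, peer → queue [queue, mirror, shard, index, core, back, sink, peer]
Visit queue; enqueue proxy → queue [mirror, shard, index, core, back, sink, peer, proxy]
Visit mirror → queue [shard, index, core, back, sink, peer, proxy]
Visit shard; enqueue hub → queue [index, core, back, sink, peer, proxy, hub]
Visit index; enqueue relay → queue [core, back, sink, peer, proxy, hub, relay]
Visit core → queue [back, sink, peer, proxy, hub, relay]
Visit back; enqueue node → queue [sink, peer, proxy, hub, relay, node]
Visit sink; enqueue root → queue [peer, proxy, hub, relay, node, root]
Visit peer → queue [proxy, hub, relay, node, root]
Visit proxy → queue [hub, relay, node, root]
Visit hub → queue [relay, node, root]
Visit relay → queue [node, root]
Visit node → queue [root]
Visit root → queue []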